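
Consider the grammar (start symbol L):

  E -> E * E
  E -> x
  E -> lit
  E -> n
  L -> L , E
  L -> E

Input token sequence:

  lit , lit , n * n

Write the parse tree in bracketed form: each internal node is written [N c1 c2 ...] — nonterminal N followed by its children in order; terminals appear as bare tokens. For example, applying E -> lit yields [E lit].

[L [L [L [E lit]] , [E lit]] , [E [E n] * [E n]]]

L
L , E
L , E , E
E , E , E
lit , E , E
lit , lit , E
lit , lit , E * E
lit , lit , n * E
lit , lit , n * n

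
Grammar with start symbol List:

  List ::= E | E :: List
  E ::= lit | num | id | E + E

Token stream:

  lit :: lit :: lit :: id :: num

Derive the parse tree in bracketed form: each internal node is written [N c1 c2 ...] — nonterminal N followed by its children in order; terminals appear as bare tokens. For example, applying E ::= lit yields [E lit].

[List [E lit] :: [List [E lit] :: [List [E lit] :: [List [E id] :: [List [E num]]]]]]

List
E :: List
lit :: List
lit :: E :: List
lit :: lit :: List
lit :: lit :: E :: List
lit :: lit :: lit :: List
lit :: lit :: lit :: E :: List
lit :: lit :: lit :: id :: List
lit :: lit :: lit :: id :: E
lit :: lit :: lit :: id :: num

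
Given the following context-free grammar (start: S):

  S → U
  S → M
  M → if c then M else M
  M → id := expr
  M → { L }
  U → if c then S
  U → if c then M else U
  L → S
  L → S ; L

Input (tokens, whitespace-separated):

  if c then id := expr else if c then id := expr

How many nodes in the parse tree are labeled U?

2

[S [U if c then [M id := expr] else [U if c then [S [M id := expr]]]]]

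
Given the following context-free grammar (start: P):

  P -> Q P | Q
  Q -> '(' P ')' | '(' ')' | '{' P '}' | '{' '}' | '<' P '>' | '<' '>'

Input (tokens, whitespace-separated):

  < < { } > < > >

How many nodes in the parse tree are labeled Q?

4

[P [Q < [P [Q < [P [Q { }]] >] [P [Q < >]]] >]]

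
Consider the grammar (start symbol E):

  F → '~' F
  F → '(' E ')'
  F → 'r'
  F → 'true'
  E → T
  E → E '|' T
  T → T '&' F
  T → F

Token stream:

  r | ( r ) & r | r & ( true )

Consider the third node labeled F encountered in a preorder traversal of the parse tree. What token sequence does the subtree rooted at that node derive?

r

[E [E [E [T [F r]]] | [T [T [F ( [E [T [F r]]] )]] & [F r]]] | [T [T [F r]] & [F ( [E [T [F true]]] )]]]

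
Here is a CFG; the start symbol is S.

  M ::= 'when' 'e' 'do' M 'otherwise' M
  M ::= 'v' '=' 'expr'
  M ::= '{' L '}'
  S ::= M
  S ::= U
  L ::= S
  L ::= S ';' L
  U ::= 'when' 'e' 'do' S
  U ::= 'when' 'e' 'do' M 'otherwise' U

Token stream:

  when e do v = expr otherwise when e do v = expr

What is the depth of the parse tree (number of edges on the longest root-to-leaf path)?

5

[S [U when e do [M v = expr] otherwise [U when e do [S [M v = expr]]]]]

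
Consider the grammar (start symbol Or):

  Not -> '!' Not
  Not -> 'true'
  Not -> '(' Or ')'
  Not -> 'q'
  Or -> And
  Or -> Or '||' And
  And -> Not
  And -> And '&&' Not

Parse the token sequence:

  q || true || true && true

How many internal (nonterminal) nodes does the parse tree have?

11

[Or [Or [Or [And [Not q]]] || [And [Not true]]] || [And [And [Not true]] && [Not true]]]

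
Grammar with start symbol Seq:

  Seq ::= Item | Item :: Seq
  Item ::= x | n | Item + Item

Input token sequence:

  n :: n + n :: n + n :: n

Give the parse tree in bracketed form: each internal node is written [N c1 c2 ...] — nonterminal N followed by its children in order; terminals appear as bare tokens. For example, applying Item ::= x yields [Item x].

[Seq [Item n] :: [Seq [Item [Item n] + [Item n]] :: [Seq [Item [Item n] + [Item n]] :: [Seq [Item n]]]]]

Seq
Item :: Seq
n :: Seq
n :: Item :: Seq
n :: Item + Item :: Seq
n :: n + Item :: Seq
n :: n + n :: Seq
n :: n + n :: Item :: Seq
n :: n + n :: Item + Item :: Seq
n :: n + n :: n + Item :: Seq
n :: n + n :: n + n :: Seq
n :: n + n :: n + n :: Item
n :: n + n :: n + n :: n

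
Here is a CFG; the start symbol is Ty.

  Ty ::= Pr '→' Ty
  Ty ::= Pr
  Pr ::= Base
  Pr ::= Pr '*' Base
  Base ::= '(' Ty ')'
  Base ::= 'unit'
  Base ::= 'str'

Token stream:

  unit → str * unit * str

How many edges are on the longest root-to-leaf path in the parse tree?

6

[Ty [Pr [Base unit]] → [Ty [Pr [Pr [Pr [Base str]] * [Base unit]] * [Base str]]]]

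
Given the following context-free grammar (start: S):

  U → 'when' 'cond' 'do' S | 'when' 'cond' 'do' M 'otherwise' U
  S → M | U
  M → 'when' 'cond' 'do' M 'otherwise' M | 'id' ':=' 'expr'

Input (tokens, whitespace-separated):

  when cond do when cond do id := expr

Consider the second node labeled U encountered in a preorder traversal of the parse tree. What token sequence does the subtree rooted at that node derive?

[S [U when cond do [S [U when cond do [S [M id := expr]]]]]]

when cond do id := expr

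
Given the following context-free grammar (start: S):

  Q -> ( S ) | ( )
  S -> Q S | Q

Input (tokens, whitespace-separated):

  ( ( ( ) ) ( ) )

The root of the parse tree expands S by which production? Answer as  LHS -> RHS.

[S [Q ( [S [Q ( [S [Q ( )]] )] [S [Q ( )]]] )]]

S -> Q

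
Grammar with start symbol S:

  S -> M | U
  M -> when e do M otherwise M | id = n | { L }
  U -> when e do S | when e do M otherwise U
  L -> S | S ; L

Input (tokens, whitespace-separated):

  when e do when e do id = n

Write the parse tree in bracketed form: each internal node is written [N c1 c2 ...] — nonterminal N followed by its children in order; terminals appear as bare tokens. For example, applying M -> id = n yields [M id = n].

S
U
when e do S
when e do U
when e do when e do S
when e do when e do M
when e do when e do id = n

[S [U when e do [S [U when e do [S [M id = n]]]]]]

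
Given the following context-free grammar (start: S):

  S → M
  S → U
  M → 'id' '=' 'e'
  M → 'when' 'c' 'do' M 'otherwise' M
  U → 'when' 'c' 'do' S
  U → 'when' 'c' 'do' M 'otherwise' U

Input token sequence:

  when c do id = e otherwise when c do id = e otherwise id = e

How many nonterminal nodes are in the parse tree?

6

[S [M when c do [M id = e] otherwise [M when c do [M id = e] otherwise [M id = e]]]]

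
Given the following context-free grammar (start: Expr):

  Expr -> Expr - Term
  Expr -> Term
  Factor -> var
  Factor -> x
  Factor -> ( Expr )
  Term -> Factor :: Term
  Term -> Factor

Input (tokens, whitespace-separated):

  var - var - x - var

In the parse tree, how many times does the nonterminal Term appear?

[Expr [Expr [Expr [Expr [Term [Factor var]]] - [Term [Factor var]]] - [Term [Factor x]]] - [Term [Factor var]]]

4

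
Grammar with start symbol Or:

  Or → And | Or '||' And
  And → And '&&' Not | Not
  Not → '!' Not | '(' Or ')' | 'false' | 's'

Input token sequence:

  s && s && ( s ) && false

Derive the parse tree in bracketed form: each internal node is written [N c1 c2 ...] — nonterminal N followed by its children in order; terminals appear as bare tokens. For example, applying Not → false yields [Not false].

[Or [And [And [And [And [Not s]] && [Not s]] && [Not ( [Or [And [Not s]]] )]] && [Not false]]]

Or
And
And && Not
And && Not && Not
And && Not && Not && Not
Not && Not && Not && Not
s && Not && Not && Not
s && s && Not && Not
s && s && ( Or ) && Not
s && s && ( And ) && Not
s && s && ( Not ) && Not
s && s && ( s ) && Not
s && s && ( s ) && false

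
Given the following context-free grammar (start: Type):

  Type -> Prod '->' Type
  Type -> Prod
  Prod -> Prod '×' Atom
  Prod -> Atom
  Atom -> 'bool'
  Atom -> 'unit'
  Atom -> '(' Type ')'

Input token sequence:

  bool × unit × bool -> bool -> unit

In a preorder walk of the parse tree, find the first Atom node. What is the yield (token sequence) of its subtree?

bool

[Type [Prod [Prod [Prod [Atom bool]] × [Atom unit]] × [Atom bool]] -> [Type [Prod [Atom bool]] -> [Type [Prod [Atom unit]]]]]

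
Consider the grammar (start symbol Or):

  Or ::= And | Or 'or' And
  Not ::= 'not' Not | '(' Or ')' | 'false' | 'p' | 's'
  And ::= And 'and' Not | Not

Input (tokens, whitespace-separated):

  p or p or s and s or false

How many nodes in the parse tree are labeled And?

5

[Or [Or [Or [Or [And [Not p]]] or [And [Not p]]] or [And [And [Not s]] and [Not s]]] or [And [Not false]]]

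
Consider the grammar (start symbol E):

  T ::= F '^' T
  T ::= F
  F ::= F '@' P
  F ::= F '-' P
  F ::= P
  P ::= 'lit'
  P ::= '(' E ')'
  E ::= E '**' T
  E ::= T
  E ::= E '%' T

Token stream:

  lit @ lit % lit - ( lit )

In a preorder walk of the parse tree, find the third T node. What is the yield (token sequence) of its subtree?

[E [E [T [F [F [P lit]] @ [P lit]]]] % [T [F [F [P lit]] - [P ( [E [T [F [P lit]]]] )]]]]

lit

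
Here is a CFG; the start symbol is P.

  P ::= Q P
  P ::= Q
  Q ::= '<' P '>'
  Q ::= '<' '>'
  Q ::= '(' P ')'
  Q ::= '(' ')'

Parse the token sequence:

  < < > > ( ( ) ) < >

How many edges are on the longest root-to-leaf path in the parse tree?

5

[P [Q < [P [Q < >]] >] [P [Q ( [P [Q ( )]] )] [P [Q < >]]]]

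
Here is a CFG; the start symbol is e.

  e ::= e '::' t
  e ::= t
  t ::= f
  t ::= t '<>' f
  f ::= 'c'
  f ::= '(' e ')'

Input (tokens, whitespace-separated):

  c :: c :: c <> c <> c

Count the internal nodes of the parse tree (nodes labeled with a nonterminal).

13

[e [e [e [t [f c]]] :: [t [f c]]] :: [t [t [t [f c]] <> [f c]] <> [f c]]]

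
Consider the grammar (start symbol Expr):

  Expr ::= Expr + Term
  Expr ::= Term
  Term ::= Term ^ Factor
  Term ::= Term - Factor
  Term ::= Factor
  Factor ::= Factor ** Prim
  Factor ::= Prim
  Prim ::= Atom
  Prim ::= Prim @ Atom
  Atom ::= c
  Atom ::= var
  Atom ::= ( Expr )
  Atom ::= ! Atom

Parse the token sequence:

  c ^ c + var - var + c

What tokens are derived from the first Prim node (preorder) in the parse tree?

[Expr [Expr [Expr [Term [Term [Factor [Prim [Atom c]]]] ^ [Factor [Prim [Atom c]]]]] + [Term [Term [Factor [Prim [Atom var]]]] - [Factor [Prim [Atom var]]]]] + [Term [Factor [Prim [Atom c]]]]]

c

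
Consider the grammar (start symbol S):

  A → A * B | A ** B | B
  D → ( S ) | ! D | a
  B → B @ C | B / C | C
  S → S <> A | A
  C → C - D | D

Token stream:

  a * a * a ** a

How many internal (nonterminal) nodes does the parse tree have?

17

[S [A [A [A [A [B [C [D a]]]] * [B [C [D a]]]] * [B [C [D a]]]] ** [B [C [D a]]]]]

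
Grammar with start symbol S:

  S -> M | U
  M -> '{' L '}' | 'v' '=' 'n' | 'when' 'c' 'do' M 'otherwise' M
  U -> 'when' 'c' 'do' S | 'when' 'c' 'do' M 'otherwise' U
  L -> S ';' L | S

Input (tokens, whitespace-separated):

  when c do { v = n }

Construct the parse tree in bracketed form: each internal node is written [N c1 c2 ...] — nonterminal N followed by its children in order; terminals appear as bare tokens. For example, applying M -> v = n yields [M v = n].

[S [U when c do [S [M { [L [S [M v = n]]] }]]]]

S
U
when c do S
when c do M
when c do { L }
when c do { S }
when c do { M }
when c do { v = n }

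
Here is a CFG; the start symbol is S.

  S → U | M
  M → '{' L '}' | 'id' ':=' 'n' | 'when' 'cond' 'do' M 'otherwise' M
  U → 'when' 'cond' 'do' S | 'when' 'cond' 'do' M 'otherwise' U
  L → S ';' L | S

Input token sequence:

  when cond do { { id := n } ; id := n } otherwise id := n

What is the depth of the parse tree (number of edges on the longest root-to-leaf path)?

9

[S [M when cond do [M { [L [S [M { [L [S [M id := n]]] }]] ; [L [S [M id := n]]]] }] otherwise [M id := n]]]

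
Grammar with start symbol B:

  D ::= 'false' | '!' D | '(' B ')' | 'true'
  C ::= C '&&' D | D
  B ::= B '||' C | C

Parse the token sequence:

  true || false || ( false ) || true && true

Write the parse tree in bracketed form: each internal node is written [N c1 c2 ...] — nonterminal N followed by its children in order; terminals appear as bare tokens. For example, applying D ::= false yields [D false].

B
B || C
B || C || C
B || C || C || C
C || C || C || C
D || C || C || C
true || C || C || C
true || D || C || C
true || false || C || C
true || false || D || C
true || false || ( B ) || C
true || false || ( C ) || C
true || false || ( D ) || C
true || false || ( false ) || C
true || false || ( false ) || C && D
true || false || ( false ) || D && D
true || false || ( false ) || true && D
true || false || ( false ) || true && true

[B [B [B [B [C [D true]]] || [C [D false]]] || [C [D ( [B [C [D false]]] )]]] || [C [C [D true]] && [D true]]]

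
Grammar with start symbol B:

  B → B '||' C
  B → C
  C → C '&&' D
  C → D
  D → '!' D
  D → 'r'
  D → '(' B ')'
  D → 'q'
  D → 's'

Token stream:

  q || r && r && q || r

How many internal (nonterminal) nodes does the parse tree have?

13

[B [B [B [C [D q]]] || [C [C [C [D r]] && [D r]] && [D q]]] || [C [D r]]]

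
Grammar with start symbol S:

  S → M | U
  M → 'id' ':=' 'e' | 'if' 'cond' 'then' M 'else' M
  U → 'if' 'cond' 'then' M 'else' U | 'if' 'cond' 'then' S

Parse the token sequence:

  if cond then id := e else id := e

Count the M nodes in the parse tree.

3

[S [M if cond then [M id := e] else [M id := e]]]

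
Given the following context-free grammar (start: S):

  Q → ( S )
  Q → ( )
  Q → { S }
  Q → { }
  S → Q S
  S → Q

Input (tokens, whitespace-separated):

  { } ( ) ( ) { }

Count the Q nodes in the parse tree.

[S [Q { }] [S [Q ( )] [S [Q ( )] [S [Q { }]]]]]

4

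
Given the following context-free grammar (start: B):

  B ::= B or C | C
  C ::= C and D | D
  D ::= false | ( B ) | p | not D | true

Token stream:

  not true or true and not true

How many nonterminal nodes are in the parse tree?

10

[B [B [C [D not [D true]]]] or [C [C [D true]] and [D not [D true]]]]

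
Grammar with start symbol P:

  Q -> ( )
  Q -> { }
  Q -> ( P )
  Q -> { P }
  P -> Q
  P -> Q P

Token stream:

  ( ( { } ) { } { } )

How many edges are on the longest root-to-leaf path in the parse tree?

6

[P [Q ( [P [Q ( [P [Q { }]] )] [P [Q { }] [P [Q { }]]]] )]]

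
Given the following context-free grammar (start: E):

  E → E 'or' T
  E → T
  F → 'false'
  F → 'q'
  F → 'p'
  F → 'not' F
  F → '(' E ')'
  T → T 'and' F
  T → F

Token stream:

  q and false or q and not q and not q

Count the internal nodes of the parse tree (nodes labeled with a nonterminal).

[E [E [T [T [F q]] and [F false]]] or [T [T [T [F q]] and [F not [F q]]] and [F not [F q]]]]

14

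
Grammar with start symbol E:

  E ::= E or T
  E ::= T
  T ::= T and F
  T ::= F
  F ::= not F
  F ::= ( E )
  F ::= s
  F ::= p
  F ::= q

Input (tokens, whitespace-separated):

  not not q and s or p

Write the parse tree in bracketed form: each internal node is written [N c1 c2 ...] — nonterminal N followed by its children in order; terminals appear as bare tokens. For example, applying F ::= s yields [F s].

E
E or T
T or T
T and F or T
F and F or T
not F and F or T
not not F and F or T
not not q and F or T
not not q and s or T
not not q and s or F
not not q and s or p

[E [E [T [T [F not [F not [F q]]]] and [F s]]] or [T [F p]]]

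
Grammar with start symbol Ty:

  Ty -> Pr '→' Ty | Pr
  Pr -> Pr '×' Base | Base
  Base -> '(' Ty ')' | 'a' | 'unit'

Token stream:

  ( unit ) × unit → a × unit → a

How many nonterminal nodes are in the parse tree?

16

[Ty [Pr [Pr [Base ( [Ty [Pr [Base unit]]] )]] × [Base unit]] → [Ty [Pr [Pr [Base a]] × [Base unit]] → [Ty [Pr [Base a]]]]]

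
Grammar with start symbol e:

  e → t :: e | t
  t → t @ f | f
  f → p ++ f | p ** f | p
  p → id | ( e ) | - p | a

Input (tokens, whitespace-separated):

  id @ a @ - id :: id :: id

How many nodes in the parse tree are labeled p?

[e [t [t [t [f [p id]]] @ [f [p a]]] @ [f [p - [p id]]]] :: [e [t [f [p id]]] :: [e [t [f [p id]]]]]]

6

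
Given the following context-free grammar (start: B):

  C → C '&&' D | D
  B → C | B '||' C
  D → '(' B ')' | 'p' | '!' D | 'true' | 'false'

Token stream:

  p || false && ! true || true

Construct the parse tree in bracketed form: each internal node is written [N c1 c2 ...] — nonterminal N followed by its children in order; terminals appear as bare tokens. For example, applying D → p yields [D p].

[B [B [B [C [D p]]] || [C [C [D false]] && [D ! [D true]]]] || [C [D true]]]

B
B || C
B || C || C
C || C || C
D || C || C
p || C || C
p || C && D || C
p || D && D || C
p || false && D || C
p || false && ! D || C
p || false && ! true || C
p || false && ! true || D
p || false && ! true || true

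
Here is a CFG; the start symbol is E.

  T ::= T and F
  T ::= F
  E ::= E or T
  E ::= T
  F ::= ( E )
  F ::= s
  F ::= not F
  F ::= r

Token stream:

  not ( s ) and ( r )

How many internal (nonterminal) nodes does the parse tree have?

12

[E [T [T [F not [F ( [E [T [F s]]] )]]] and [F ( [E [T [F r]]] )]]]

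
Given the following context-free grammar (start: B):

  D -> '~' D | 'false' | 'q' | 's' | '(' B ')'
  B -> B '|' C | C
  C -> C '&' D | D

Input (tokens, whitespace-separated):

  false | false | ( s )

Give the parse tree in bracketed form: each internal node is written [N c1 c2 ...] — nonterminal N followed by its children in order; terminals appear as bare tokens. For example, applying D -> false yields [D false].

B
B | C
B | C | C
C | C | C
D | C | C
false | C | C
false | D | C
false | false | C
false | false | D
false | false | ( B )
false | false | ( C )
false | false | ( D )
false | false | ( s )

[B [B [B [C [D false]]] | [C [D false]]] | [C [D ( [B [C [D s]]] )]]]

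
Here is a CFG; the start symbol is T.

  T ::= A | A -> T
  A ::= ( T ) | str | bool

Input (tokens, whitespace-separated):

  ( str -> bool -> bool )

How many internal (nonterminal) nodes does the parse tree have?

8

[T [A ( [T [A str] -> [T [A bool] -> [T [A bool]]]] )]]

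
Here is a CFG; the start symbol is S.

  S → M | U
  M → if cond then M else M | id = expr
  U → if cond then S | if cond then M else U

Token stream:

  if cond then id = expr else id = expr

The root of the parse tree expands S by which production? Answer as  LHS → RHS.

S → M

[S [M if cond then [M id = expr] else [M id = expr]]]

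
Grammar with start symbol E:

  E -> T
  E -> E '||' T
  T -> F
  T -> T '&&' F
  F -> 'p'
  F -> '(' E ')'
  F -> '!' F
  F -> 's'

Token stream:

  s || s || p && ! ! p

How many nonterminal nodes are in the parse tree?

[E [E [E [T [F s]]] || [T [F s]]] || [T [T [F p]] && [F ! [F ! [F p]]]]]

13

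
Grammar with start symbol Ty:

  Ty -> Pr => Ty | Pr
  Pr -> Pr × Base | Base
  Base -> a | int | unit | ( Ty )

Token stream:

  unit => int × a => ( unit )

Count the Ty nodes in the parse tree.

4

[Ty [Pr [Base unit]] => [Ty [Pr [Pr [Base int]] × [Base a]] => [Ty [Pr [Base ( [Ty [Pr [Base unit]]] )]]]]]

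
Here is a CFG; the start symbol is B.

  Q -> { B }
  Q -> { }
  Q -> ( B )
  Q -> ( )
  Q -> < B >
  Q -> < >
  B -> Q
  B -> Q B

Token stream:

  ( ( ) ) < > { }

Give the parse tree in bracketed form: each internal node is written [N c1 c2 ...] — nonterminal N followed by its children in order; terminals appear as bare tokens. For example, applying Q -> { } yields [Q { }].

B
Q B
( B ) B
( Q ) B
( ( ) ) B
( ( ) ) Q B
( ( ) ) < > B
( ( ) ) < > Q
( ( ) ) < > { }

[B [Q ( [B [Q ( )]] )] [B [Q < >] [B [Q { }]]]]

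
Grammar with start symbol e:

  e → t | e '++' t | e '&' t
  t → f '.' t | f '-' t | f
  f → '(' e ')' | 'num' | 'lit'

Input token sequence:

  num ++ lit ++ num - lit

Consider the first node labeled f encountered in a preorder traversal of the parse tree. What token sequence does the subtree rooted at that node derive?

num

[e [e [e [t [f num]]] ++ [t [f lit]]] ++ [t [f num] - [t [f lit]]]]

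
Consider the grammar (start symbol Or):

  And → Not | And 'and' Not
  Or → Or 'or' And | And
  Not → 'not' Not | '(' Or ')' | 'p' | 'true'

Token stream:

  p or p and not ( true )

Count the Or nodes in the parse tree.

3

[Or [Or [And [Not p]]] or [And [And [Not p]] and [Not not [Not ( [Or [And [Not true]]] )]]]]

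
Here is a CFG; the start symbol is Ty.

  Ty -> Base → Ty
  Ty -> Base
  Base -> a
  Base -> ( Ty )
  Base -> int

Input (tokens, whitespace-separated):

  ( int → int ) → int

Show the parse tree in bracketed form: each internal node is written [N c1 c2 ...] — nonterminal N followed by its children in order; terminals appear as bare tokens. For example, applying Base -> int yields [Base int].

[Ty [Base ( [Ty [Base int] → [Ty [Base int]]] )] → [Ty [Base int]]]

Ty
Base → Ty
( Ty ) → Ty
( Base → Ty ) → Ty
( int → Ty ) → Ty
( int → Base ) → Ty
( int → int ) → Ty
( int → int ) → Base
( int → int ) → int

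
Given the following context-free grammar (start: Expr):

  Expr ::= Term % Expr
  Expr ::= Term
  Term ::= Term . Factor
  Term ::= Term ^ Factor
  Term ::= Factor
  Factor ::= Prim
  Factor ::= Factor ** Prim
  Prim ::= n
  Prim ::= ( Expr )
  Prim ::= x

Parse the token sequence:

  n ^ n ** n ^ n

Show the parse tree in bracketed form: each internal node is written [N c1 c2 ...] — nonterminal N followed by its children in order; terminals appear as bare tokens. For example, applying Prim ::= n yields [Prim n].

[Expr [Term [Term [Term [Factor [Prim n]]] ^ [Factor [Factor [Prim n]] ** [Prim n]]] ^ [Factor [Prim n]]]]

Expr
Term
Term ^ Factor
Term ^ Factor ^ Factor
Factor ^ Factor ^ Factor
Prim ^ Factor ^ Factor
n ^ Factor ^ Factor
n ^ Factor ** Prim ^ Factor
n ^ Prim ** Prim ^ Factor
n ^ n ** Prim ^ Factor
n ^ n ** n ^ Factor
n ^ n ** n ^ Prim
n ^ n ** n ^ n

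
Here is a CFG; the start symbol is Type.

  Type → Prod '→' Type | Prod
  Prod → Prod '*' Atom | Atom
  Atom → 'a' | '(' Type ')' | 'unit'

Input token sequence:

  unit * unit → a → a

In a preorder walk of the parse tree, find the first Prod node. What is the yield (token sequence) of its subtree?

[Type [Prod [Prod [Atom unit]] * [Atom unit]] → [Type [Prod [Atom a]] → [Type [Prod [Atom a]]]]]

unit * unit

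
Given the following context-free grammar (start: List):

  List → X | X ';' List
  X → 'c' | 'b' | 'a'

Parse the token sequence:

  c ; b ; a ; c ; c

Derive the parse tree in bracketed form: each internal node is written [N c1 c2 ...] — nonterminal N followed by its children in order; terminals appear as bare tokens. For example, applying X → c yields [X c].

List
X ; List
c ; List
c ; X ; List
c ; b ; List
c ; b ; X ; List
c ; b ; a ; List
c ; b ; a ; X ; List
c ; b ; a ; c ; List
c ; b ; a ; c ; X
c ; b ; a ; c ; c

[List [X c] ; [List [X b] ; [List [X a] ; [List [X c] ; [List [X c]]]]]]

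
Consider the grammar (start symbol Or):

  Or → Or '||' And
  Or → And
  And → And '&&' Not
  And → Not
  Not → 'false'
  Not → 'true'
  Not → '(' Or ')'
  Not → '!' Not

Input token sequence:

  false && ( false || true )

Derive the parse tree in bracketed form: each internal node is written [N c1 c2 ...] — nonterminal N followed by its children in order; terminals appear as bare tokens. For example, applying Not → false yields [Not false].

[Or [And [And [Not false]] && [Not ( [Or [Or [And [Not false]]] || [And [Not true]]] )]]]

Or
And
And && Not
Not && Not
false && Not
false && ( Or )
false && ( Or || And )
false && ( And || And )
false && ( Not || And )
false && ( false || And )
false && ( false || Not )
false && ( false || true )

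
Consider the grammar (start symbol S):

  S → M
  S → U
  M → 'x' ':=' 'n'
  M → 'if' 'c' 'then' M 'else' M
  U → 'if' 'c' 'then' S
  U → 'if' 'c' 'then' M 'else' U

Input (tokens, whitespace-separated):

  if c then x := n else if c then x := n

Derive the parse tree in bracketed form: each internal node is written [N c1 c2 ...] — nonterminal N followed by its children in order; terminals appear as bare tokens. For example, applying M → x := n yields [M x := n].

S
U
if c then M else U
if c then x := n else U
if c then x := n else if c then S
if c then x := n else if c then M
if c then x := n else if c then x := n

[S [U if c then [M x := n] else [U if c then [S [M x := n]]]]]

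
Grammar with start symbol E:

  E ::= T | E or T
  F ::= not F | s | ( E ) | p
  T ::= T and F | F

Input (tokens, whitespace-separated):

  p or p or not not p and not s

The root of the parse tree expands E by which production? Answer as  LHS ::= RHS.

E ::= E or T

[E [E [E [T [F p]]] or [T [F p]]] or [T [T [F not [F not [F p]]]] and [F not [F s]]]]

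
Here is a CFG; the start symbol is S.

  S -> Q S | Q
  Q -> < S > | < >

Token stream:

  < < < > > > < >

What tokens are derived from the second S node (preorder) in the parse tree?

< < > >

[S [Q < [S [Q < [S [Q < >]] >]] >] [S [Q < >]]]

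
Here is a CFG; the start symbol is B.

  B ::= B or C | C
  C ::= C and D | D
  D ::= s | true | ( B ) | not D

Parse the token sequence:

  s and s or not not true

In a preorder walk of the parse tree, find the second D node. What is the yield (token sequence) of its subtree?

[B [B [C [C [D s]] and [D s]]] or [C [D not [D not [D true]]]]]

s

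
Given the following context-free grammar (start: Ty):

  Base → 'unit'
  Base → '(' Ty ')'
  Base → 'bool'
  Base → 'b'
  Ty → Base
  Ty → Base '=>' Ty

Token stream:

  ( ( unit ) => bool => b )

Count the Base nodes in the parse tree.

5

[Ty [Base ( [Ty [Base ( [Ty [Base unit]] )] => [Ty [Base bool] => [Ty [Base b]]]] )]]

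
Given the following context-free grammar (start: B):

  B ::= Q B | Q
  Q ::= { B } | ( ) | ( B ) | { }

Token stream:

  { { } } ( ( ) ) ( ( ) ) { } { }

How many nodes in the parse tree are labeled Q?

[B [Q { [B [Q { }]] }] [B [Q ( [B [Q ( )]] )] [B [Q ( [B [Q ( )]] )] [B [Q { }] [B [Q { }]]]]]]

8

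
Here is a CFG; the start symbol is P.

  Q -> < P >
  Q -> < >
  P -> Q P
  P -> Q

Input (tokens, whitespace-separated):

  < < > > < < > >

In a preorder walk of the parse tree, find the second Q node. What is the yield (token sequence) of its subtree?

< >

[P [Q < [P [Q < >]] >] [P [Q < [P [Q < >]] >]]]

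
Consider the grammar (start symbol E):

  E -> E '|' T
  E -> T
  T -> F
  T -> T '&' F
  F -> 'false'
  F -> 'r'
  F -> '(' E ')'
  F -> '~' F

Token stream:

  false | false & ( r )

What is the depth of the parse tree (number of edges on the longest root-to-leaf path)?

[E [E [T [F false]]] | [T [T [F false]] & [F ( [E [T [F r]]] )]]]

6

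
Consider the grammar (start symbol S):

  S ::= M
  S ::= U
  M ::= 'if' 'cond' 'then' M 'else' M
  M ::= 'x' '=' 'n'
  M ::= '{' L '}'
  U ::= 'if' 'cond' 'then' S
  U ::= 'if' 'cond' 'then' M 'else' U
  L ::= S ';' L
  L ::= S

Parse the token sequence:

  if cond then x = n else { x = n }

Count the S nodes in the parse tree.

2

[S [M if cond then [M x = n] else [M { [L [S [M x = n]]] }]]]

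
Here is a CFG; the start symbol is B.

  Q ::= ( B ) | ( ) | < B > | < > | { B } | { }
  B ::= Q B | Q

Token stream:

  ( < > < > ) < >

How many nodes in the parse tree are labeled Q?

4

[B [Q ( [B [Q < >] [B [Q < >]]] )] [B [Q < >]]]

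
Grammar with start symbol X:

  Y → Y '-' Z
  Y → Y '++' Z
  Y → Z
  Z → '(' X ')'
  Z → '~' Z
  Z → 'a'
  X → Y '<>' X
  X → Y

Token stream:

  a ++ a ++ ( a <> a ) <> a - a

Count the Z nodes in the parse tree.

7

[X [Y [Y [Y [Z a]] ++ [Z a]] ++ [Z ( [X [Y [Z a]] <> [X [Y [Z a]]]] )]] <> [X [Y [Y [Z a]] - [Z a]]]]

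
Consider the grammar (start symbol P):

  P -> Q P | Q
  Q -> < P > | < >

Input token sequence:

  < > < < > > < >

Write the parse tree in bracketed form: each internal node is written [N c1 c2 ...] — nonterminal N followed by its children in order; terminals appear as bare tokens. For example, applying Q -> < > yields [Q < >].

P
Q P
< > P
< > Q P
< > < P > P
< > < Q > P
< > < < > > P
< > < < > > Q
< > < < > > < >

[P [Q < >] [P [Q < [P [Q < >]] >] [P [Q < >]]]]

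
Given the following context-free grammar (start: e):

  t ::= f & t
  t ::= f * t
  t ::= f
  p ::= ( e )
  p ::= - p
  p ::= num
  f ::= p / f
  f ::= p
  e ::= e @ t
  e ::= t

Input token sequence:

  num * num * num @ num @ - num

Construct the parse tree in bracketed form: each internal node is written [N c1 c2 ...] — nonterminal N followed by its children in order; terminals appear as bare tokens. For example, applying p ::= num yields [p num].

[e [e [e [t [f [p num]] * [t [f [p num]] * [t [f [p num]]]]]] @ [t [f [p num]]]] @ [t [f [p - [p num]]]]]

e
e @ t
e @ t @ t
t @ t @ t
f * t @ t @ t
p * t @ t @ t
num * t @ t @ t
num * f * t @ t @ t
num * p * t @ t @ t
num * num * t @ t @ t
num * num * f @ t @ t
num * num * p @ t @ t
num * num * num @ t @ t
num * num * num @ f @ t
num * num * num @ p @ t
num * num * num @ num @ t
num * num * num @ num @ f
num * num * num @ num @ p
num * num * num @ num @ - p
num * num * num @ num @ - num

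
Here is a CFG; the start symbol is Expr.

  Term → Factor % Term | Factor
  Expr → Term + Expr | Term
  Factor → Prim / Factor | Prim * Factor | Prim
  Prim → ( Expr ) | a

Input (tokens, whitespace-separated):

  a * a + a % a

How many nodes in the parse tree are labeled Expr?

2

[Expr [Term [Factor [Prim a] * [Factor [Prim a]]]] + [Expr [Term [Factor [Prim a]] % [Term [Factor [Prim a]]]]]]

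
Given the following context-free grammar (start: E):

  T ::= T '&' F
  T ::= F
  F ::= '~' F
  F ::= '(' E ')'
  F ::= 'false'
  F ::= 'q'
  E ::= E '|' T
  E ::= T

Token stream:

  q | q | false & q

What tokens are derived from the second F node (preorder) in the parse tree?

[E [E [E [T [F q]]] | [T [F q]]] | [T [T [F false]] & [F q]]]

q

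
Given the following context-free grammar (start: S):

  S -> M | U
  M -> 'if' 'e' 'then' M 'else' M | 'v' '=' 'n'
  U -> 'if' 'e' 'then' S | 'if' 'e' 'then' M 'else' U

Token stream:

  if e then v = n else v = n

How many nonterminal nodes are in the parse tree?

4

[S [M if e then [M v = n] else [M v = n]]]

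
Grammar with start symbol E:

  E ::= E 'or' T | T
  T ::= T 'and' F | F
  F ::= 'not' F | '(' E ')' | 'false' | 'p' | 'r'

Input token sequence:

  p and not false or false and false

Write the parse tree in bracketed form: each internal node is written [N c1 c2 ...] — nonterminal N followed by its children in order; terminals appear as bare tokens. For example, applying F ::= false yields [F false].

[E [E [T [T [F p]] and [F not [F false]]]] or [T [T [F false]] and [F false]]]

E
E or T
T or T
T and F or T
F and F or T
p and F or T
p and not F or T
p and not false or T
p and not false or T and F
p and not false or F and F
p and not false or false and F
p and not false or false and false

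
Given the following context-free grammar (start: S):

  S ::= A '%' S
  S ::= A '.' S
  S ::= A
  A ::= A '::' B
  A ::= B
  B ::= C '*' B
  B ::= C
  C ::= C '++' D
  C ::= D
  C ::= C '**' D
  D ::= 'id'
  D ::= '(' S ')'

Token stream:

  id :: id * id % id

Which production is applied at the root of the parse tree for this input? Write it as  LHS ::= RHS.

[S [A [A [B [C [D id]]]] :: [B [C [D id]] * [B [C [D id]]]]] % [S [A [B [C [D id]]]]]]

S ::= A '%' S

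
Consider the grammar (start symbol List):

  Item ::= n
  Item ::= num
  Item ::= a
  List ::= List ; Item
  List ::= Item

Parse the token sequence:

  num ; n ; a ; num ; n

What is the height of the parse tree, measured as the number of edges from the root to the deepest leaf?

6

[List [List [List [List [List [Item num]] ; [Item n]] ; [Item a]] ; [Item num]] ; [Item n]]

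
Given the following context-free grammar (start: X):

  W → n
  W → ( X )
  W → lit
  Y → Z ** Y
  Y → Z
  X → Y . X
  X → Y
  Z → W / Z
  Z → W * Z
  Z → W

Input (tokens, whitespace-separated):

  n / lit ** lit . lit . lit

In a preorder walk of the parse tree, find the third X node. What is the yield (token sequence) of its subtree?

[X [Y [Z [W n] / [Z [W lit]]] ** [Y [Z [W lit]]]] . [X [Y [Z [W lit]]] . [X [Y [Z [W lit]]]]]]

lit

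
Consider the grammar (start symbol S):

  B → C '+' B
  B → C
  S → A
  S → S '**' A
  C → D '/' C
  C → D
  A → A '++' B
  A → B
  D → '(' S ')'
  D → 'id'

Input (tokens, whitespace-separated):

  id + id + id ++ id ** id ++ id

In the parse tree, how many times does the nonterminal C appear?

[S [S [A [A [B [C [D id]] + [B [C [D id]] + [B [C [D id]]]]]] ++ [B [C [D id]]]]] ** [A [A [B [C [D id]]]] ++ [B [C [D id]]]]]

6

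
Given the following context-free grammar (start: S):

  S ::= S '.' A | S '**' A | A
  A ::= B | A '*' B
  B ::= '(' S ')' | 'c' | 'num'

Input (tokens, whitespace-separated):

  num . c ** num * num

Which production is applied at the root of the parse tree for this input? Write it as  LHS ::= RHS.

[S [S [S [A [B num]]] . [A [B c]]] ** [A [A [B num]] * [B num]]]

S ::= S '**' A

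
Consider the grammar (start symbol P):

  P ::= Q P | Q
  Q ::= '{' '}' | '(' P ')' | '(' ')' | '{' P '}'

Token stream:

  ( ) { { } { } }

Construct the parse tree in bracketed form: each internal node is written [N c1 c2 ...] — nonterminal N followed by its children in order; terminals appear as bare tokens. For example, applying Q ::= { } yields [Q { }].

P
Q P
( ) P
( ) Q
( ) { P }
( ) { Q P }
( ) { { } P }
( ) { { } Q }
( ) { { } { } }

[P [Q ( )] [P [Q { [P [Q { }] [P [Q { }]]] }]]]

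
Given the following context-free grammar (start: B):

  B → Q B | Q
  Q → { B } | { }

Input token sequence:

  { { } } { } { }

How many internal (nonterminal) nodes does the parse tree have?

[B [Q { [B [Q { }]] }] [B [Q { }] [B [Q { }]]]]

8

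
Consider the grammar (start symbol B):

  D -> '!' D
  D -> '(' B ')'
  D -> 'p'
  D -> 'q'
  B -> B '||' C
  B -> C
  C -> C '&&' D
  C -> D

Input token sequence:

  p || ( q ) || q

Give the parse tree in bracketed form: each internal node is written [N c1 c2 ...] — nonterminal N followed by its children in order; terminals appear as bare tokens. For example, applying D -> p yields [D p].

[B [B [B [C [D p]]] || [C [D ( [B [C [D q]]] )]]] || [C [D q]]]

B
B || C
B || C || C
C || C || C
D || C || C
p || C || C
p || D || C
p || ( B ) || C
p || ( C ) || C
p || ( D ) || C
p || ( q ) || C
p || ( q ) || D
p || ( q ) || q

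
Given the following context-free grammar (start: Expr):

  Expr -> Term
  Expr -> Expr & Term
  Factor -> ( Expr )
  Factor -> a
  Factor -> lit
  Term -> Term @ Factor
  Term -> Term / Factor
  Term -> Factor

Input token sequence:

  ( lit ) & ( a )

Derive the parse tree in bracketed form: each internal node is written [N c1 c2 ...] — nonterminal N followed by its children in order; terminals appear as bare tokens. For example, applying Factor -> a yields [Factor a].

Expr
Expr & Term
Term & Term
Factor & Term
( Expr ) & Term
( Term ) & Term
( Factor ) & Term
( lit ) & Term
( lit ) & Factor
( lit ) & ( Expr )
( lit ) & ( Term )
( lit ) & ( Factor )
( lit ) & ( a )

[Expr [Expr [Term [Factor ( [Expr [Term [Factor lit]]] )]]] & [Term [Factor ( [Expr [Term [Factor a]]] )]]]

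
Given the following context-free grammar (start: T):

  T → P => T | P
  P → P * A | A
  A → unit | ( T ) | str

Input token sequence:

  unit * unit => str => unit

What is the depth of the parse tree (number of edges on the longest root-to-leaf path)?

[T [P [P [A unit]] * [A unit]] => [T [P [A str]] => [T [P [A unit]]]]]

5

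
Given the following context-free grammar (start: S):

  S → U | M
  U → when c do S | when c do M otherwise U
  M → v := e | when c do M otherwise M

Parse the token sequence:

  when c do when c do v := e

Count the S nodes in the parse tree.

3

[S [U when c do [S [U when c do [S [M v := e]]]]]]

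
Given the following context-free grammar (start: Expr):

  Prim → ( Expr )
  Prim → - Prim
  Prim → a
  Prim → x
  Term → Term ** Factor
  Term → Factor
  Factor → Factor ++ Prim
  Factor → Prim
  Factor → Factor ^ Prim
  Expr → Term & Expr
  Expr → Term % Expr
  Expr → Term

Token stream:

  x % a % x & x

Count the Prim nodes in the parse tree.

4

[Expr [Term [Factor [Prim x]]] % [Expr [Term [Factor [Prim a]]] % [Expr [Term [Factor [Prim x]]] & [Expr [Term [Factor [Prim x]]]]]]]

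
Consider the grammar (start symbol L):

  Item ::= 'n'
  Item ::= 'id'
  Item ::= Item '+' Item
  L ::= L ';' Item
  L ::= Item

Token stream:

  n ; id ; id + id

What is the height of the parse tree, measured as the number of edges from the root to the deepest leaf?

[L [L [L [Item n]] ; [Item id]] ; [Item [Item id] + [Item id]]]

4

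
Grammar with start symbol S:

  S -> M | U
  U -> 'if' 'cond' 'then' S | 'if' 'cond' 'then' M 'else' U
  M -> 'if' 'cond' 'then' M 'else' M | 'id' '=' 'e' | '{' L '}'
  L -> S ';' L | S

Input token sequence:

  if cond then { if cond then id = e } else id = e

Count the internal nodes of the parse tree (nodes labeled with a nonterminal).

[S [M if cond then [M { [L [S [U if cond then [S [M id = e]]]]] }] else [M id = e]]]

9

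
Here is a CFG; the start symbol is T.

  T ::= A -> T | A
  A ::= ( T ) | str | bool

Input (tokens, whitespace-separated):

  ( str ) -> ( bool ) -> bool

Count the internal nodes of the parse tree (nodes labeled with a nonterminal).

[T [A ( [T [A str]] )] -> [T [A ( [T [A bool]] )] -> [T [A bool]]]]

10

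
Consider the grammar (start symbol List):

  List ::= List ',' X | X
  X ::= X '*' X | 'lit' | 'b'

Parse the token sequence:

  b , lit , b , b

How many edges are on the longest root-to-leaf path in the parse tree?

5

[List [List [List [List [X b]] , [X lit]] , [X b]] , [X b]]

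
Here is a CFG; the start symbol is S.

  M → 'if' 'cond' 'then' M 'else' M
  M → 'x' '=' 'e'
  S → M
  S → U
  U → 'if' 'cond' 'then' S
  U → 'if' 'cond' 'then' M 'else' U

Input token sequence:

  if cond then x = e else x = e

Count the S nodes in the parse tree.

1

[S [M if cond then [M x = e] else [M x = e]]]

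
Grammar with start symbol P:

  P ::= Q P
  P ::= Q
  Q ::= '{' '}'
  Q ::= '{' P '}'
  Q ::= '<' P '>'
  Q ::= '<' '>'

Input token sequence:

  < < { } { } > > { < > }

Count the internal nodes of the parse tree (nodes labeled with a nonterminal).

[P [Q < [P [Q < [P [Q { }] [P [Q { }]]] >]] >] [P [Q { [P [Q < >]] }]]]

12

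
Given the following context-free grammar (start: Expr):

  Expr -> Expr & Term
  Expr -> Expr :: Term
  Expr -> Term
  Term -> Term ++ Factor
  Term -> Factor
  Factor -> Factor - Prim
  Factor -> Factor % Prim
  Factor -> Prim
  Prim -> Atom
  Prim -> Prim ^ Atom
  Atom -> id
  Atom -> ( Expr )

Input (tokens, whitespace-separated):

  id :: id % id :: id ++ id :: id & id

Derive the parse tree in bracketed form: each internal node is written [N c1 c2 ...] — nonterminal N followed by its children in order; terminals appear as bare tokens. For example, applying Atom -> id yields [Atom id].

[Expr [Expr [Expr [Expr [Expr [Term [Factor [Prim [Atom id]]]]] :: [Term [Factor [Factor [Prim [Atom id]]] % [Prim [Atom id]]]]] :: [Term [Term [Factor [Prim [Atom id]]]] ++ [Factor [Prim [Atom id]]]]] :: [Term [Factor [Prim [Atom id]]]]] & [Term [Factor [Prim [Atom id]]]]]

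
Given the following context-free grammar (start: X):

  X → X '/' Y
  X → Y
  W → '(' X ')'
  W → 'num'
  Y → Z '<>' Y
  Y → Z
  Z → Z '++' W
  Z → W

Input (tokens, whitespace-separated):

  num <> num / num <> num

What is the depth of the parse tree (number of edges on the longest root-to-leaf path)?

6

[X [X [Y [Z [W num]] <> [Y [Z [W num]]]]] / [Y [Z [W num]] <> [Y [Z [W num]]]]]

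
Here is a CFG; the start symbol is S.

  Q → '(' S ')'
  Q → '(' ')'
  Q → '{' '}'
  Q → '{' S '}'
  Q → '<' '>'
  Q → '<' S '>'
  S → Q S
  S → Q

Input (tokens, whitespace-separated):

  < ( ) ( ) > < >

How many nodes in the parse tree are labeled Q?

4

[S [Q < [S [Q ( )] [S [Q ( )]]] >] [S [Q < >]]]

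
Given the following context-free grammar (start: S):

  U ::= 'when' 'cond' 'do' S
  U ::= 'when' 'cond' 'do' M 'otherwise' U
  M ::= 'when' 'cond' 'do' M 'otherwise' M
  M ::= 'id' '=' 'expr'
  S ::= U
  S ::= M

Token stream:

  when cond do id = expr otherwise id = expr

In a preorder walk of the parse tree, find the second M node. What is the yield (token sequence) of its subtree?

[S [M when cond do [M id = expr] otherwise [M id = expr]]]

id = expr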